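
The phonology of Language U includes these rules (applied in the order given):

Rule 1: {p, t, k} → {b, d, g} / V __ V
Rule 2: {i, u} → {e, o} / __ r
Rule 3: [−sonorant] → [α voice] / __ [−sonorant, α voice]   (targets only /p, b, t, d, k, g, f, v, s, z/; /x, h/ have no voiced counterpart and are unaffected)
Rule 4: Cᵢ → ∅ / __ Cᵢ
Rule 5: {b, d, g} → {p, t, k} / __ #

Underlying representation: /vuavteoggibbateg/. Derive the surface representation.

vuafteogibadek

Rule 1 (intervocalic voicing): /t/ is a voiceless stop between vowels /a/ and /e/, so it voices to [d]. /vuavteoggibbateg/ → vuavteoggibbadeg.
Rule 2 (pre-rhotic lowering): no segment meets the environment; /vuavteoggibbadeg/ is unchanged.
Rule 3 (regressive voicing assimilation): /v/ precedes the voiceless obstruent /t/, so it devoices to [f] by assimilation. /vuavteoggibbadeg/ → vuafteoggibbadeg.
Rule 4 (degemination): /gg/ is a geminate; the first /g/ deletes. /bb/ is a geminate; the first /b/ deletes. /vuafteoggibbadeg/ → vuafteogibadeg.
Rule 5 (final devoicing): /g/ is a voiced stop in word-final position, so it devoices to [k]. /vuafteogibadeg/ → vuafteogibadek.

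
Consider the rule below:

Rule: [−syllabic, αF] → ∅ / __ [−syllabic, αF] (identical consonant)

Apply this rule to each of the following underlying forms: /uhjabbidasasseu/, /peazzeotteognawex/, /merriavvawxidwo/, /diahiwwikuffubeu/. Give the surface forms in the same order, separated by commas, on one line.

/uhjabbidasasseu/: /bb/ is a geminate; the first /b/ deletes. /ss/ is a geminate; the first /s/ deletes. → [uhjabidasaseu].
/peazzeotteognawex/: /zz/ is a geminate; the first /z/ deletes. /tt/ is a geminate; the first /t/ deletes. → [peazeoteognawex].
/merriavvawxidwo/: /rr/ is a geminate; the first /r/ deletes. /vv/ is a geminate; the first /v/ deletes. → [meriavawxidwo].
/diahiwwikuffubeu/: /ww/ is a geminate; the first /w/ deletes. /ff/ is a geminate; the first /f/ deletes. → [diahiwikufubeu].

uhjabidasaseu, peazeoteognawex, meriavawxidwo, diahiwikufubeu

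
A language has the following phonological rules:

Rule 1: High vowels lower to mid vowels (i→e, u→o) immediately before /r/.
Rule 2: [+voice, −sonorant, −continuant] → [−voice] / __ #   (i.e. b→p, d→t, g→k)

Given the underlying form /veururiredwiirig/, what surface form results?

Rule 1 (pre-rhotic lowering): /u/ is a high vowel immediately before /r/, so it lowers to [o]. /u/ is a high vowel immediately before /r/, so it lowers to [o]. /i/ is a high vowel immediately before /r/, so it lowers to [e]. /i/ is a high vowel immediately before /r/, so it lowers to [e]. /veururiredwiirig/ → veororeredwierig.
Rule 2 (final devoicing): /g/ is a voiced stop in word-final position, so it devoices to [k]. /veororeredwierig/ → veororeredwierik.

veororeredwierik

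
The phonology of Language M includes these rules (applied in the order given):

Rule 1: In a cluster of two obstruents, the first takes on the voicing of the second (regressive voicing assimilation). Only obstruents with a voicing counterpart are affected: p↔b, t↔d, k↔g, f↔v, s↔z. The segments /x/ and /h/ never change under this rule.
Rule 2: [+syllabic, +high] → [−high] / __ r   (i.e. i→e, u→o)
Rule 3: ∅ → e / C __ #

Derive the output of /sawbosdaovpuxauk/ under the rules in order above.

Rule 1 (regressive voicing assimilation): /s/ precedes the voiced obstruent /d/, so it voices to [z] by assimilation. /v/ precedes the voiceless obstruent /p/, so it devoices to [f] by assimilation. /sawbosdaovpuxauk/ → sawbozdaofpuxauk.
Rule 2 (pre-rhotic lowering): no segment meets the environment; /sawbozdaofpuxauk/ is unchanged.
Rule 3 (final e-epenthesis): the form ends in the consonant /k/, so [e] is inserted word-finally. /sawbozdaofpuxauk/ → sawbozdaofpuxauke.

sawbozdaofpuxauke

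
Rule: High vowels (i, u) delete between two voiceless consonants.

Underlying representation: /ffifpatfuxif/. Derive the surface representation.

/i/ is a high vowel flanked by voiceless consonants /f/ and /f/, so it deletes.
/u/ is a high vowel flanked by voiceless consonants /f/ and /x/, so it deletes.
/i/ is a high vowel flanked by voiceless consonants /x/ and /f/, so it deletes.
Surface form: [fffpatfxf].

fffpatfxf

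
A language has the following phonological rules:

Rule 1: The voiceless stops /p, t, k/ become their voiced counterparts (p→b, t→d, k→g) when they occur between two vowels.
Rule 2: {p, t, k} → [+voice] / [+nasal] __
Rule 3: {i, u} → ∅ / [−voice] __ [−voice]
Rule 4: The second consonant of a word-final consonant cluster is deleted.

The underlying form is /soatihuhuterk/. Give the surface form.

soadihhuder

Rule 1 (intervocalic voicing): /t/ is a voiceless stop between vowels /a/ and /i/, so it voices to [d]. /t/ is a voiceless stop between vowels /u/ and /e/, so it voices to [d]. /soatihuhuterk/ → soadihuhuderk.
Rule 2 (post-nasal voicing): no segment meets the environment; /soadihuhuderk/ is unchanged.
Rule 3 (high vowel syncope): /u/ is a high vowel flanked by voiceless consonants /h/ and /h/, so it deletes. /soadihuhuderk/ → soadihhuderk.
Rule 4 (final cluster simplification): /k/ is the second consonant of a word-final cluster /rk/, so it deletes. /soadihhuderk/ → soadihhuder.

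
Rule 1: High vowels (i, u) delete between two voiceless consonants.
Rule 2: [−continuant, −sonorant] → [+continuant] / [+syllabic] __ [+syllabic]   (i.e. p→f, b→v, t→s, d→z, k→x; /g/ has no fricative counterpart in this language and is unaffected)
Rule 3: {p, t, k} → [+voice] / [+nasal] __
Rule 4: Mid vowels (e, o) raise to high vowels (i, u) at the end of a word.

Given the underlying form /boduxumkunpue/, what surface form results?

Rule 1 (high vowel syncope): no segment meets the environment; /boduxumkunpue/ is unchanged.
Rule 2 (intervocalic spirantization): /d/ is a stop between vowels /o/ and /u/, so it spirantizes to the fricative [z]. /boduxumkunpue/ → bozuxumkunpue.
Rule 3 (post-nasal voicing): /k/ is a voiceless stop immediately after the nasal /m/, so it voices to [g]. /p/ is a voiceless stop immediately after the nasal /n/, so it voices to [b]. /bozuxumkunpue/ → bozuxumgunbue.
Rule 4 (final vowel raising): /e/ is a mid vowel in word-final position, so it raises to [i]. /bozuxumgunbue/ → bozuxumgunbui.

bozuxumgunbui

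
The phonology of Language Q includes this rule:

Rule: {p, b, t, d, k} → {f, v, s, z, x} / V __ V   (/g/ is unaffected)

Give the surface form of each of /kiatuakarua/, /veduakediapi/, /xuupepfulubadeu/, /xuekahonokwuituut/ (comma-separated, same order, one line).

/kiatuakarua/: /t/ is a stop between vowels /a/ and /u/, so it spirantizes to the fricative [s]. /k/ is a stop between vowels /a/ and /a/, so it spirantizes to the fricative [x]. → [kiasuaxarua].
/veduakediapi/: /d/ is a stop between vowels /e/ and /u/, so it spirantizes to the fricative [z]. /k/ is a stop between vowels /a/ and /e/, so it spirantizes to the fricative [x]. /d/ is a stop between vowels /e/ and /i/, so it spirantizes to the fricative [z]. /p/ is a stop between vowels /a/ and /i/, so it spirantizes to the fricative [f]. → [vezuaxeziafi].
/xuupepfulubadeu/: /p/ is a stop between vowels /u/ and /e/, so it spirantizes to the fricative [f]. /b/ is a stop between vowels /u/ and /a/, so it spirantizes to the fricative [v]. /d/ is a stop between vowels /a/ and /e/, so it spirantizes to the fricative [z]. → [xuufepfuluvazeu].
/xuekahonokwuituut/: /k/ is a stop between vowels /e/ and /a/, so it spirantizes to the fricative [x]. /t/ is a stop between vowels /i/ and /u/, so it spirantizes to the fricative [s]. → [xuexahonokwuisuut].

kiasuaxarua, vezuaxeziafi, xuufepfuluvazeu, xuexahonokwuisuut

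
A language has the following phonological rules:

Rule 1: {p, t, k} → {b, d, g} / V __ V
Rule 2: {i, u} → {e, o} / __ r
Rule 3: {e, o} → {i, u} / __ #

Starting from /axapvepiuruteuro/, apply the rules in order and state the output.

axapvebiorudeoru

Rule 1 (intervocalic voicing): /p/ is a voiceless stop between vowels /e/ and /i/, so it voices to [b]. /t/ is a voiceless stop between vowels /u/ and /e/, so it voices to [d]. /axapvepiuruteuro/ → axapvebiurudeuro.
Rule 2 (pre-rhotic lowering): /u/ is a high vowel immediately before /r/, so it lowers to [o]. /u/ is a high vowel immediately before /r/, so it lowers to [o]. /axapvebiurudeuro/ → axapvebiorudeoro.
Rule 3 (final vowel raising): /o/ is a mid vowel in word-final position, so it raises to [u]. /axapvebiorudeoro/ → axapvebiorudeoru.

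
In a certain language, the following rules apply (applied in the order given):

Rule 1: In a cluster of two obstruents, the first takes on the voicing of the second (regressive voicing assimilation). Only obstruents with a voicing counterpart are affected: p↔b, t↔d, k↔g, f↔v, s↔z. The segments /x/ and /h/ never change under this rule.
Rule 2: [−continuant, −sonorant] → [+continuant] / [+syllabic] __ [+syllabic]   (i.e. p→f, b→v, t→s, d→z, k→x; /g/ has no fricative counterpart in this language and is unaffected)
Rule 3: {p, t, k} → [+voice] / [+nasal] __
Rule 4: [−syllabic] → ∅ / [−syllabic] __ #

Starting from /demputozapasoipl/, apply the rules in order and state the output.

dembusozafasoip

Rule 1 (regressive voicing assimilation): no segment meets the environment; /demputozapasoipl/ is unchanged.
Rule 2 (intervocalic spirantization): /t/ is a stop between vowels /u/ and /o/, so it spirantizes to the fricative [s]. /p/ is a stop between vowels /a/ and /a/, so it spirantizes to the fricative [f]. /demputozapasoipl/ → dempusozafasoipl.
Rule 3 (post-nasal voicing): /p/ is a voiceless stop immediately after the nasal /m/, so it voices to [b]. /dempusozafasoipl/ → dembusozafasoipl.
Rule 4 (final cluster simplification): /l/ is the second consonant of a word-final cluster /pl/, so it deletes. /dembusozafasoipl/ → dembusozafasoip.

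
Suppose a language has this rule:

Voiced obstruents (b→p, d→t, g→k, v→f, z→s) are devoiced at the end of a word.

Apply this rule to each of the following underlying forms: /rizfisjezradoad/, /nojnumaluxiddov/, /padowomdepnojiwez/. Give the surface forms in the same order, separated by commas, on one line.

rizfisjezradoat, nojnumaluxiddof, padowomdepnojiwes

/rizfisjezradoad/: /d/ is a voiced obstruent in word-final position, so it devoices to [t]. → [rizfisjezradoat].
/nojnumaluxiddov/: /v/ is a voiced obstruent in word-final position, so it devoices to [f]. → [nojnumaluxiddof].
/padowomdepnojiwez/: /z/ is a voiced obstruent in word-final position, so it devoices to [s]. → [padowomdepnojiwes].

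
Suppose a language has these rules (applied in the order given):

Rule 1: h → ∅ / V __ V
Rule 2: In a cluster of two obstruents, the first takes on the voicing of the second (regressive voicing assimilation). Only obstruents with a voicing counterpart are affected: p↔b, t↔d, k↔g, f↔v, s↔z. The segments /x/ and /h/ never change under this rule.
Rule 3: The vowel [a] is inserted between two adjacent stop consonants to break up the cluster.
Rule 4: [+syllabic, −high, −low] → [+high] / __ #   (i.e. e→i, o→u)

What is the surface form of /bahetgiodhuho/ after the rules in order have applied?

Rule 1 (intervocalic h-deletion): /h/ occurs between vowels /a/ and /e/, so it deletes. /h/ occurs between vowels /u/ and /o/, so it deletes. /bahetgiodhuho/ → baetgiodhuo.
Rule 2 (regressive voicing assimilation): /t/ precedes the voiced obstruent /g/, so it voices to [d] by assimilation. /d/ precedes the voiceless obstruent /h/, so it devoices to [t] by assimilation. /baetgiodhuo/ → baedgiothuo.
Rule 3 (stop-cluster a-epenthesis): /d/ and /g/ form a stop–stop cluster, so [a] is inserted between them. /baedgiothuo/ → baedagiothuo.
Rule 4 (final vowel raising): /o/ is a mid vowel in word-final position, so it raises to [u]. /baedagiothuo/ → baedagiothuu.

baedagiothuu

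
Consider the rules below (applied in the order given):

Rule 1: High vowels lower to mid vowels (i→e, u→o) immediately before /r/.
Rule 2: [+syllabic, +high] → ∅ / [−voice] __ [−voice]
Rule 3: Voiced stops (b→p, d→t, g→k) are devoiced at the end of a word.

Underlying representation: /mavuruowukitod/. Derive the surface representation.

Rule 1 (pre-rhotic lowering): /u/ is a high vowel immediately before /r/, so it lowers to [o]. /mavuruowukitod/ → mavoruowukitod.
Rule 2 (high vowel syncope): /i/ is a high vowel flanked by voiceless consonants /k/ and /t/, so it deletes. /mavoruowukitod/ → mavoruowuktod.
Rule 3 (final devoicing): /d/ is a voiced stop in word-final position, so it devoices to [t]. /mavoruowuktod/ → mavoruowuktot.

mavoruowuktot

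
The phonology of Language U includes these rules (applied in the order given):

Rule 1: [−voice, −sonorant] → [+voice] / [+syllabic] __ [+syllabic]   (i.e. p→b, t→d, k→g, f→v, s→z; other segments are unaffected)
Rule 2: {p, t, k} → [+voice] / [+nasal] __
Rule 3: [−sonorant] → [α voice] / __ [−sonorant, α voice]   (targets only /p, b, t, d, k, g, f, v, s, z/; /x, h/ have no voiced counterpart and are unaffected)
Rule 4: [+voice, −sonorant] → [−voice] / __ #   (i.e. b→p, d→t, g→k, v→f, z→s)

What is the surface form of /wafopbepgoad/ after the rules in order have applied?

Rule 1 (intervocalic voicing): /f/ is a voiceless obstruent between vowels /a/ and /o/, so it voices to [v]. /wafopbepgoad/ → wavopbepgoad.
Rule 2 (post-nasal voicing): no segment meets the environment; /wavopbepgoad/ is unchanged.
Rule 3 (regressive voicing assimilation): /p/ precedes the voiced obstruent /b/, so it voices to [b] by assimilation. /p/ precedes the voiced obstruent /g/, so it voices to [b] by assimilation. /wavopbepgoad/ → wavobbebgoad.
Rule 4 (final devoicing): /d/ is a voiced obstruent in word-final position, so it devoices to [t]. /wavobbebgoad/ → wavobbebgoat.

wavobbebgoat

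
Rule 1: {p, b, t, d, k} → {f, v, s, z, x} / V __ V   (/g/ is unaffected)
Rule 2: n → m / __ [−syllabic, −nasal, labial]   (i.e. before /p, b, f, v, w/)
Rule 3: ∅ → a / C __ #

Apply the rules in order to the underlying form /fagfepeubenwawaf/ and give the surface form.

fagfefeuvemwawafa

Rule 1 (intervocalic spirantization): /p/ is a stop between vowels /e/ and /e/, so it spirantizes to the fricative [f]. /b/ is a stop between vowels /u/ and /e/, so it spirantizes to the fricative [v]. /fagfepeubenwawaf/ → fagfefeuvenwawaf.
Rule 2 (nasal place assimilation): /n/ precedes the labial consonant /w/, so it assimilates in place to [m]. /fagfefeuvenwawaf/ → fagfefeuvemwawaf.
Rule 3 (final a-epenthesis): the form ends in the consonant /f/, so [a] is inserted word-finally. /fagfefeuvemwawaf/ → fagfefeuvemwawafa.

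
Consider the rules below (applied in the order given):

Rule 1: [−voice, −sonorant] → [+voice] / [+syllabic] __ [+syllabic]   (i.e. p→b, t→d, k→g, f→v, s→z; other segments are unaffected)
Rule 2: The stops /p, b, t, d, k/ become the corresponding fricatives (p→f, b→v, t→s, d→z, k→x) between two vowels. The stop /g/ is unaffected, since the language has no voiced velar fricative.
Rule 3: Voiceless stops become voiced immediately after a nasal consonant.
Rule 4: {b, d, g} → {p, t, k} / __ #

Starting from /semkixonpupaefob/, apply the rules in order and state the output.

Rule 1 (intervocalic voicing): /p/ is a voiceless obstruent between vowels /u/ and /a/, so it voices to [b]. /f/ is a voiceless obstruent between vowels /e/ and /o/, so it voices to [v]. /semkixonpupaefob/ → semkixonpubaevob.
Rule 2 (intervocalic spirantization): /b/ is a stop between vowels /u/ and /a/, so it spirantizes to the fricative [v]. /semkixonpubaevob/ → semkixonpuvaevob.
Rule 3 (post-nasal voicing): /k/ is a voiceless stop immediately after the nasal /m/, so it voices to [g]. /p/ is a voiceless stop immediately after the nasal /n/, so it voices to [b]. /semkixonpuvaevob/ → semgixonbuvaevob.
Rule 4 (final devoicing): /b/ is a voiced stop in word-final position, so it devoices to [p]. /semgixonbuvaevob/ → semgixonbuvaevop.

semgixonbuvaevop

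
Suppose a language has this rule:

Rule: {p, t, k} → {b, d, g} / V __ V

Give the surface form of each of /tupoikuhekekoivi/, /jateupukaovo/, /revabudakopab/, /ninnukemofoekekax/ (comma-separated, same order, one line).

/tupoikuhekekoivi/: /p/ is a voiceless stop between vowels /u/ and /o/, so it voices to [b]. /k/ is a voiceless stop between vowels /i/ and /u/, so it voices to [g]. /k/ is a voiceless stop between vowels /e/ and /e/, so it voices to [g]. /k/ is a voiceless stop between vowels /e/ and /o/, so it voices to [g]. → [tuboiguhegegoivi].
/jateupukaovo/: /t/ is a voiceless stop between vowels /a/ and /e/, so it voices to [d]. /p/ is a voiceless stop between vowels /u/ and /u/, so it voices to [b]. /k/ is a voiceless stop between vowels /u/ and /a/, so it voices to [g]. → [jadeubugaovo].
/revabudakopab/: /k/ is a voiceless stop between vowels /a/ and /o/, so it voices to [g]. /p/ is a voiceless stop between vowels /o/ and /a/, so it voices to [b]. → [revabudagobab].
/ninnukemofoekekax/: /k/ is a voiceless stop between vowels /u/ and /e/, so it voices to [g]. /k/ is a voiceless stop between vowels /e/ and /e/, so it voices to [g]. /k/ is a voiceless stop between vowels /e/ and /a/, so it voices to [g]. → [ninnugemofoegegax].

tuboiguhegegoivi, jadeubugaovo, revabudagobab, ninnugemofoegegax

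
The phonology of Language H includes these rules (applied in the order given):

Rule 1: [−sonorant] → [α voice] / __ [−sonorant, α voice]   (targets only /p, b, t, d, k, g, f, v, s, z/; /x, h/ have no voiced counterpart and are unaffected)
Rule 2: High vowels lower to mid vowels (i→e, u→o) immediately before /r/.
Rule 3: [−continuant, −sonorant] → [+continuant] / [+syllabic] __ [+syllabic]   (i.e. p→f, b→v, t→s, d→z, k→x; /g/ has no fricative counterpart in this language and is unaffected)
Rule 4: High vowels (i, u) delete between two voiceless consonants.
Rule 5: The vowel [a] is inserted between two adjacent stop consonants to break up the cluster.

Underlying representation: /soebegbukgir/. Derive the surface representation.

soevegabugager

Rule 1 (regressive voicing assimilation): /k/ precedes the voiced obstruent /g/, so it voices to [g] by assimilation. /soebegbukgir/ → soebegbuggir.
Rule 2 (pre-rhotic lowering): /i/ is a high vowel immediately before /r/, so it lowers to [e]. /soebegbuggir/ → soebegbugger.
Rule 3 (intervocalic spirantization): /b/ is a stop between vowels /e/ and /e/, so it spirantizes to the fricative [v]. /soebegbugger/ → soevegbugger.
Rule 4 (high vowel syncope): no segment meets the environment; /soevegbugger/ is unchanged.
Rule 5 (stop-cluster a-epenthesis): /g/ and /b/ form a stop–stop cluster, so [a] is inserted between them. /g/ and /g/ form a stop–stop cluster, so [a] is inserted between them. /soevegbugger/ → soevegabugager.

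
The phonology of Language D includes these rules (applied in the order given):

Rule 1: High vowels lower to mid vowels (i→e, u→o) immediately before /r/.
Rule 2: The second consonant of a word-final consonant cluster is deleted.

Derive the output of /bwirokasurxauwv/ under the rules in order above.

Rule 1 (pre-rhotic lowering): /i/ is a high vowel immediately before /r/, so it lowers to [e]. /u/ is a high vowel immediately before /r/, so it lowers to [o]. /bwirokasurxauwv/ → bwerokasorxauwv.
Rule 2 (final cluster simplification): /v/ is the second consonant of a word-final cluster /wv/, so it deletes. /bwerokasorxauwv/ → bwerokasorxauw.

bwerokasorxauw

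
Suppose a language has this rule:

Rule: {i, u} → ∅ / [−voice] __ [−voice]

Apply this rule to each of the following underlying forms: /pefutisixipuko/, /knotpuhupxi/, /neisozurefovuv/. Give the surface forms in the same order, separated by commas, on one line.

peftsxpko, knotphpxi, neisozurefovuv

/pefutisixipuko/: /u/ is a high vowel flanked by voiceless consonants /f/ and /t/, so it deletes. /i/ is a high vowel flanked by voiceless consonants /t/ and /s/, so it deletes. /i/ is a high vowel flanked by voiceless consonants /s/ and /x/, so it deletes. /i/ is a high vowel flanked by voiceless consonants /x/ and /p/, so it deletes. /u/ is a high vowel flanked by voiceless consonants /p/ and /k/, so it deletes. → [peftsxpko].
/knotpuhupxi/: /u/ is a high vowel flanked by voiceless consonants /p/ and /h/, so it deletes. /u/ is a high vowel flanked by voiceless consonants /h/ and /p/, so it deletes. → [knotphpxi].
/neisozurefovuv/: the rule's environment is not met; surfaces unchanged as [neisozurefovuv].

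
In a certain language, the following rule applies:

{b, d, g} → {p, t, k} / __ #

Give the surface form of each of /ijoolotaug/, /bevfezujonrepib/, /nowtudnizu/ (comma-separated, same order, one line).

ijoolotauk, bevfezujonrepip, nowtudnizu

/ijoolotaug/: /g/ is a voiced stop in word-final position, so it devoices to [k]. → [ijoolotauk].
/bevfezujonrepib/: /b/ is a voiced stop in word-final position, so it devoices to [p]. → [bevfezujonrepip].
/nowtudnizu/: the rule's environment is not met; surfaces unchanged as [nowtudnizu].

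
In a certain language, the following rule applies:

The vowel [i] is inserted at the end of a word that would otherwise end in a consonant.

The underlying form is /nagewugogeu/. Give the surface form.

No segment of /nagewugogeu/ meets the structural description of the rule, so the form surfaces unchanged.

nagewugogeu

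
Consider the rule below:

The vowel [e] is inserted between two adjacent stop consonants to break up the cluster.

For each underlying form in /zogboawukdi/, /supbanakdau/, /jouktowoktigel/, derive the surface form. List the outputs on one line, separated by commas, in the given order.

/zogboawukdi/: /g/ and /b/ form a stop–stop cluster, so [e] is inserted between them. /k/ and /d/ form a stop–stop cluster, so [e] is inserted between them. → [zogeboawukedi].
/supbanakdau/: /p/ and /b/ form a stop–stop cluster, so [e] is inserted between them. /k/ and /d/ form a stop–stop cluster, so [e] is inserted between them. → [supebanakedau].
/jouktowoktigel/: /k/ and /t/ form a stop–stop cluster, so [e] is inserted between them. /k/ and /t/ form a stop–stop cluster, so [e] is inserted between them. → [jouketowoketigel].

zogeboawukedi, supebanakedau, jouketowoketigel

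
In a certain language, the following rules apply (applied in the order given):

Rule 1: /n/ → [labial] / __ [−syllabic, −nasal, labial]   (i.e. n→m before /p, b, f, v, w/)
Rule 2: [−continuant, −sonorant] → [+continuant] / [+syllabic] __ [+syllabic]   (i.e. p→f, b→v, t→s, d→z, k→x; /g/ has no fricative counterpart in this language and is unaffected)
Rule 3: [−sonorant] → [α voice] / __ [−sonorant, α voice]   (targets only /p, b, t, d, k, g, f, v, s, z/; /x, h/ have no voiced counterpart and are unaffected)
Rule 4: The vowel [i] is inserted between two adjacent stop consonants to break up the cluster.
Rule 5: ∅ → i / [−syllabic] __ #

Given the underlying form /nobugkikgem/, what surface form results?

novukikigigemi

Rule 1 (nasal place assimilation): no segment meets the environment; /nobugkikgem/ is unchanged.
Rule 2 (intervocalic spirantization): /b/ is a stop between vowels /o/ and /u/, so it spirantizes to the fricative [v]. /nobugkikgem/ → novugkikgem.
Rule 3 (regressive voicing assimilation): /g/ precedes the voiceless obstruent /k/, so it devoices to [k] by assimilation. /k/ precedes the voiced obstruent /g/, so it voices to [g] by assimilation. /novugkikgem/ → novukkiggem.
Rule 4 (stop-cluster i-epenthesis): /k/ and /k/ form a stop–stop cluster, so [i] is inserted between them. /g/ and /g/ form a stop–stop cluster, so [i] is inserted between them. /novukkiggem/ → novukikigigem.
Rule 5 (final i-epenthesis): the form ends in the consonant /m/, so [i] is inserted word-finally. /novukikigigem/ → novukikigigemi.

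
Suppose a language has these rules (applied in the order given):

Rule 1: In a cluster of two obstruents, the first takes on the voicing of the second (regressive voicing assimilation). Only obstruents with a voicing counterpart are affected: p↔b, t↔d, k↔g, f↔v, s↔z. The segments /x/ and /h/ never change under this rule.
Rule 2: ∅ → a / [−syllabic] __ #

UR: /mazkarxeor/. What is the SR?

maskarxeora

Rule 1 (regressive voicing assimilation): /z/ precedes the voiceless obstruent /k/, so it devoices to [s] by assimilation. /mazkarxeor/ → maskarxeor.
Rule 2 (final a-epenthesis): the form ends in the consonant /r/, so [a] is inserted word-finally. /maskarxeor/ → maskarxeora.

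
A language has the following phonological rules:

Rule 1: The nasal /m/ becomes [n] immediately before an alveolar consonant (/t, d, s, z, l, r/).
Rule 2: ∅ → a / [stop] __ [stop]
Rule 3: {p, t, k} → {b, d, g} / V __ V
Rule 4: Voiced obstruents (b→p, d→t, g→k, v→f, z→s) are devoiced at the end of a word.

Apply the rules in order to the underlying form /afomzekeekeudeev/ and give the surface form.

Rule 1 (nasal place assimilation): /m/ precedes the alveolar consonant /z/, so it assimilates in place to [n]. /afomzekeekeudeev/ → afonzekeekeudeev.
Rule 2 (stop-cluster a-epenthesis): no segment meets the environment; /afonzekeekeudeev/ is unchanged.
Rule 3 (intervocalic voicing): /k/ is a voiceless stop between vowels /e/ and /e/, so it voices to [g]. /k/ is a voiceless stop between vowels /e/ and /e/, so it voices to [g]. /afonzekeekeudeev/ → afonzegeegeudeev.
Rule 4 (final devoicing): /v/ is a voiced obstruent in word-final position, so it devoices to [f]. /afonzegeegeudeev/ → afonzegeegeudeef.

afonzegeegeudeef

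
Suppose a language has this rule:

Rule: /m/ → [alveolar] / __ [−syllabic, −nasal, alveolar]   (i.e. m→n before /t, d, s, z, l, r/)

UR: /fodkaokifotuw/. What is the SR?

No segment of /fodkaokifotuw/ meets the structural description of the rule, so the form surfaces unchanged.

fodkaokifotuw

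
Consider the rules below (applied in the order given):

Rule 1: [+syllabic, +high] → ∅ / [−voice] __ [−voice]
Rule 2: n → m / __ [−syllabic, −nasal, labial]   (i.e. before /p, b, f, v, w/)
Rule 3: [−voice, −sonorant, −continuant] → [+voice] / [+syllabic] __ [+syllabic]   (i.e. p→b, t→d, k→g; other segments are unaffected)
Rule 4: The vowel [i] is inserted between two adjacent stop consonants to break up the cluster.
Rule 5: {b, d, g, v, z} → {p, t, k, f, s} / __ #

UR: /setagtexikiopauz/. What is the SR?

sedagitexkiobaus

Rule 1 (high vowel syncope): /i/ is a high vowel flanked by voiceless consonants /x/ and /k/, so it deletes. /setagtexikiopauz/ → setagtexkiopauz.
Rule 2 (nasal place assimilation): no segment meets the environment; /setagtexkiopauz/ is unchanged.
Rule 3 (intervocalic voicing): /t/ is a voiceless stop between vowels /e/ and /a/, so it voices to [d]. /p/ is a voiceless stop between vowels /o/ and /a/, so it voices to [b]. /setagtexkiopauz/ → sedagtexkiobauz.
Rule 4 (stop-cluster i-epenthesis): /g/ and /t/ form a stop–stop cluster, so [i] is inserted between them. /sedagtexkiobauz/ → sedagitexkiobauz.
Rule 5 (final devoicing): /z/ is a voiced obstruent in word-final position, so it devoices to [s]. /sedagitexkiobauz/ → sedagitexkiobaus.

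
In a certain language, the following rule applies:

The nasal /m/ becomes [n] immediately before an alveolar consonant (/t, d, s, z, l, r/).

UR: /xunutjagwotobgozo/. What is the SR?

No segment of /xunutjagwotobgozo/ meets the structural description of the rule, so the form surfaces unchanged.

xunutjagwotobgozo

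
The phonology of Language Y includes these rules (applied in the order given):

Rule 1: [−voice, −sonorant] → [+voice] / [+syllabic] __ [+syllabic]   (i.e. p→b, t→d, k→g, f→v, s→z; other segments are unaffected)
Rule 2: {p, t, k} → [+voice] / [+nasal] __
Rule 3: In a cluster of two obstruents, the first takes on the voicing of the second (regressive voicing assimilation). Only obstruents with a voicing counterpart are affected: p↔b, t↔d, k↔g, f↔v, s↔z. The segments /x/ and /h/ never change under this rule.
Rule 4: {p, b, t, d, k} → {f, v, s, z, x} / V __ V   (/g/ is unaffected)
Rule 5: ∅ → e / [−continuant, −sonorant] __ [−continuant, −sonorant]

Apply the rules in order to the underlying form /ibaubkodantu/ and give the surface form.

ivaupekozandu

Rule 1 (intervocalic voicing): no segment meets the environment; /ibaubkodantu/ is unchanged.
Rule 2 (post-nasal voicing): /t/ is a voiceless stop immediately after the nasal /n/, so it voices to [d]. /ibaubkodantu/ → ibaubkodandu.
Rule 3 (regressive voicing assimilation): /b/ precedes the voiceless obstruent /k/, so it devoices to [p] by assimilation. /ibaubkodandu/ → ibaupkodandu.
Rule 4 (intervocalic spirantization): /b/ is a stop between vowels /i/ and /a/, so it spirantizes to the fricative [v]. /d/ is a stop between vowels /o/ and /a/, so it spirantizes to the fricative [z]. /ibaupkodandu/ → ivaupkozandu.
Rule 5 (stop-cluster e-epenthesis): /p/ and /k/ form a stop–stop cluster, so [e] is inserted between them. /ivaupkozandu/ → ivaupekozandu.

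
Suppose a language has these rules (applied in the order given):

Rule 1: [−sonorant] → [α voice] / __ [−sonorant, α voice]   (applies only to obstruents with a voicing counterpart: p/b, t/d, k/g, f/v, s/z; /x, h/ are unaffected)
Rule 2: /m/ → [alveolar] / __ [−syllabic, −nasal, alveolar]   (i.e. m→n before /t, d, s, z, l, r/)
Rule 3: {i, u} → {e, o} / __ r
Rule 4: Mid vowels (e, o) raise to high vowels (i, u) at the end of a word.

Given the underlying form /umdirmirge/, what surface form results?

Rule 1 (regressive voicing assimilation): no segment meets the environment; /umdirmirge/ is unchanged.
Rule 2 (nasal place assimilation): /m/ precedes the alveolar consonant /d/, so it assimilates in place to [n]. /umdirmirge/ → undirmirge.
Rule 3 (pre-rhotic lowering): /i/ is a high vowel immediately before /r/, so it lowers to [e]. /i/ is a high vowel immediately before /r/, so it lowers to [e]. /undirmirge/ → undermerge.
Rule 4 (final vowel raising): /e/ is a mid vowel in word-final position, so it raises to [i]. /undermerge/ → undermergi.

undermergi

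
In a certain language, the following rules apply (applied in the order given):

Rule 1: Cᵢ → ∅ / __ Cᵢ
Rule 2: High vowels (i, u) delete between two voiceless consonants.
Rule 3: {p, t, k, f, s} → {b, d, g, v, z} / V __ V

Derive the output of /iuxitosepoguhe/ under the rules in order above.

Rule 1 (degemination): no segment meets the environment; /iuxitosepoguhe/ is unchanged.
Rule 2 (high vowel syncope): /i/ is a high vowel flanked by voiceless consonants /x/ and /t/, so it deletes. /iuxitosepoguhe/ → iuxtosepoguhe.
Rule 3 (intervocalic voicing): /s/ is a voiceless obstruent between vowels /o/ and /e/, so it voices to [z]. /p/ is a voiceless obstruent between vowels /e/ and /o/, so it voices to [b]. /iuxtosepoguhe/ → iuxtozeboguhe.

iuxtozeboguhe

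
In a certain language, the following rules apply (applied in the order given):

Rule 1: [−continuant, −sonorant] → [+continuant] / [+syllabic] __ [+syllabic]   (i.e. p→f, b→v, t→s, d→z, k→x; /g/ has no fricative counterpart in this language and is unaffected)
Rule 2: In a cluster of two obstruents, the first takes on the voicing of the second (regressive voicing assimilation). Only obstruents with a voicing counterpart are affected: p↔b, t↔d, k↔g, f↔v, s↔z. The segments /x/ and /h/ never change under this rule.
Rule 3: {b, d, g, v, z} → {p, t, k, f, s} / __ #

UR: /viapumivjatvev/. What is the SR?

viafumivjadvef

Rule 1 (intervocalic spirantization): /p/ is a stop between vowels /a/ and /u/, so it spirantizes to the fricative [f]. /viapumivjatvev/ → viafumivjatvev.
Rule 2 (regressive voicing assimilation): /t/ precedes the voiced obstruent /v/, so it voices to [d] by assimilation. /viafumivjatvev/ → viafumivjadvev.
Rule 3 (final devoicing): /v/ is a voiced obstruent in word-final position, so it devoices to [f]. /viafumivjadvev/ → viafumivjadvef.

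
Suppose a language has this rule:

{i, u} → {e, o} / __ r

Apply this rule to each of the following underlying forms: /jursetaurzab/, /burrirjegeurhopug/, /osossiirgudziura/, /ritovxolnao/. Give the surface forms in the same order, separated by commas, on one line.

jorsetaorzab, borrerjegeorhopug, osossiergudziora, ritovxolnao

/jursetaurzab/: /u/ is a high vowel immediately before /r/, so it lowers to [o]. /u/ is a high vowel immediately before /r/, so it lowers to [o]. → [jorsetaorzab].
/burrirjegeurhopug/: /u/ is a high vowel immediately before /r/, so it lowers to [o]. /i/ is a high vowel immediately before /r/, so it lowers to [e]. /u/ is a high vowel immediately before /r/, so it lowers to [o]. → [borrerjegeorhopug].
/osossiirgudziura/: /i/ is a high vowel immediately before /r/, so it lowers to [e]. /u/ is a high vowel immediately before /r/, so it lowers to [o]. → [osossiergudziora].
/ritovxolnao/: the rule's environment is not met; surfaces unchanged as [ritovxolnao].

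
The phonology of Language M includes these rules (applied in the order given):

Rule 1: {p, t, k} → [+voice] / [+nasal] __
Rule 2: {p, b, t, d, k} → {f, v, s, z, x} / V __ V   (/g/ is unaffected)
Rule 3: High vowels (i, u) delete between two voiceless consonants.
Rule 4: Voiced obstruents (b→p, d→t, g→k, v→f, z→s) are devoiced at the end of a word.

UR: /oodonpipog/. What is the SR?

Rule 1 (post-nasal voicing): /p/ is a voiceless stop immediately after the nasal /n/, so it voices to [b]. /oodonpipog/ → oodonbipog.
Rule 2 (intervocalic spirantization): /d/ is a stop between vowels /o/ and /o/, so it spirantizes to the fricative [z]. /p/ is a stop between vowels /i/ and /o/, so it spirantizes to the fricative [f]. /oodonbipog/ → oozonbifog.
Rule 3 (high vowel syncope): no segment meets the environment; /oozonbifog/ is unchanged.
Rule 4 (final devoicing): /g/ is a voiced obstruent in word-final position, so it devoices to [k]. /oozonbifog/ → oozonbifok.

oozonbifok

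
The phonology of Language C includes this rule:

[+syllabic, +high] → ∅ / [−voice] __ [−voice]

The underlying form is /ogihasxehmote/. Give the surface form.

No segment of /ogihasxehmote/ meets the structural description of the rule, so the form surfaces unchanged.

ogihasxehmote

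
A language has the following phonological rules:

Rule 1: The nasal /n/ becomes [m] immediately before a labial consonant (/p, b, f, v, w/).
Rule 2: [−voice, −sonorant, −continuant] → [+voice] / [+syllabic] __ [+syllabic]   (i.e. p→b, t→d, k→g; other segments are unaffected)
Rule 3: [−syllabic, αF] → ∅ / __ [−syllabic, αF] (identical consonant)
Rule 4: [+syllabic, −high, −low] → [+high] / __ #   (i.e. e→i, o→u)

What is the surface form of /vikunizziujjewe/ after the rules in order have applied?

viguniziujewi

Rule 1 (nasal place assimilation): no segment meets the environment; /vikunizziujjewe/ is unchanged.
Rule 2 (intervocalic voicing): /k/ is a voiceless stop between vowels /i/ and /u/, so it voices to [g]. /vikunizziujjewe/ → vigunizziujjewe.
Rule 3 (degemination): /zz/ is a geminate; the first /z/ deletes. /jj/ is a geminate; the first /j/ deletes. /vigunizziujjewe/ → viguniziujewe.
Rule 4 (final vowel raising): /e/ is a mid vowel in word-final position, so it raises to [i]. /viguniziujewe/ → viguniziujewi.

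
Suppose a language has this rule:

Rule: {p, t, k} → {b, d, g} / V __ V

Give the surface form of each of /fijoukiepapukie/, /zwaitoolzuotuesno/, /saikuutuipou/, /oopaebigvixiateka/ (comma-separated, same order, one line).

fijougiebabugie, zwaidoolzuoduesno, saiguuduibou, oobaebigvixiadega

/fijoukiepapukie/: /k/ is a voiceless stop between vowels /u/ and /i/, so it voices to [g]. /p/ is a voiceless stop between vowels /e/ and /a/, so it voices to [b]. /p/ is a voiceless stop between vowels /a/ and /u/, so it voices to [b]. /k/ is a voiceless stop between vowels /u/ and /i/, so it voices to [g]. → [fijougiebabugie].
/zwaitoolzuotuesno/: /t/ is a voiceless stop between vowels /i/ and /o/, so it voices to [d]. /t/ is a voiceless stop between vowels /o/ and /u/, so it voices to [d]. → [zwaidoolzuoduesno].
/saikuutuipou/: /k/ is a voiceless stop between vowels /i/ and /u/, so it voices to [g]. /t/ is a voiceless stop between vowels /u/ and /u/, so it voices to [d]. /p/ is a voiceless stop between vowels /i/ and /o/, so it voices to [b]. → [saiguuduibou].
/oopaebigvixiateka/: /p/ is a voiceless stop between vowels /o/ and /a/, so it voices to [b]. /t/ is a voiceless stop between vowels /a/ and /e/, so it voices to [d]. /k/ is a voiceless stop between vowels /e/ and /a/, so it voices to [g]. → [oobaebigvixiadega].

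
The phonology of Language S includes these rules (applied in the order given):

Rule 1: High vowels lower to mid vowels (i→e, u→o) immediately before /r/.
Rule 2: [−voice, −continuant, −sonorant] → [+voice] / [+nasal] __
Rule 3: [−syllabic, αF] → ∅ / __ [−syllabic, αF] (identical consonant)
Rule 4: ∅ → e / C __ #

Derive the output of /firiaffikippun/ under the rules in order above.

Rule 1 (pre-rhotic lowering): /i/ is a high vowel immediately before /r/, so it lowers to [e]. /firiaffikippun/ → feriaffikippun.
Rule 2 (post-nasal voicing): no segment meets the environment; /feriaffikippun/ is unchanged.
Rule 3 (degemination): /ff/ is a geminate; the first /f/ deletes. /pp/ is a geminate; the first /p/ deletes. /feriaffikippun/ → feriafikipun.
Rule 4 (final e-epenthesis): the form ends in the consonant /n/, so [e] is inserted word-finally. /feriafikipun/ → feriafikipune.

feriafikipune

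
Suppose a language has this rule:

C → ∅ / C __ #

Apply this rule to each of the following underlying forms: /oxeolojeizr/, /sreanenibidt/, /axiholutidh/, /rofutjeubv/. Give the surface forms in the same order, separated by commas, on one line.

/oxeolojeizr/: /r/ is the second consonant of a word-final cluster /zr/, so it deletes. → [oxeolojeiz].
/sreanenibidt/: /t/ is the second consonant of a word-final cluster /dt/, so it deletes. → [sreanenibid].
/axiholutidh/: /h/ is the second consonant of a word-final cluster /dh/, so it deletes. → [axiholutid].
/rofutjeubv/: /v/ is the second consonant of a word-final cluster /bv/, so it deletes. → [rofutjeub].

oxeolojeiz, sreanenibid, axiholutid, rofutjeub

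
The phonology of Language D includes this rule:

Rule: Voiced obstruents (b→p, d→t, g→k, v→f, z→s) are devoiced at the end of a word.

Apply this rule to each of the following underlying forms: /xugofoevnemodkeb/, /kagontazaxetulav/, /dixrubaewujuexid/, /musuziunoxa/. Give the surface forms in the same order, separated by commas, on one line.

xugofoevnemodkep, kagontazaxetulaf, dixrubaewujuexit, musuziunoxa

/xugofoevnemodkeb/: /b/ is a voiced obstruent in word-final position, so it devoices to [p]. → [xugofoevnemodkep].
/kagontazaxetulav/: /v/ is a voiced obstruent in word-final position, so it devoices to [f]. → [kagontazaxetulaf].
/dixrubaewujuexid/: /d/ is a voiced obstruent in word-final position, so it devoices to [t]. → [dixrubaewujuexit].
/musuziunoxa/: the rule's environment is not met; surfaces unchanged as [musuziunoxa].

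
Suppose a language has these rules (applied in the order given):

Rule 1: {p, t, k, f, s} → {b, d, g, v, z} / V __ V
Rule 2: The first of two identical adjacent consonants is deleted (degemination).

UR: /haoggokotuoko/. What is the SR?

Rule 1 (intervocalic voicing): /k/ is a voiceless obstruent between vowels /o/ and /o/, so it voices to [g]. /t/ is a voiceless obstruent between vowels /o/ and /u/, so it voices to [d]. /k/ is a voiceless obstruent between vowels /o/ and /o/, so it voices to [g]. /haoggokotuoko/ → haoggogoduogo.
Rule 2 (degemination): /gg/ is a geminate; the first /g/ deletes. /haoggogoduogo/ → haogogoduogo.

haogogoduogo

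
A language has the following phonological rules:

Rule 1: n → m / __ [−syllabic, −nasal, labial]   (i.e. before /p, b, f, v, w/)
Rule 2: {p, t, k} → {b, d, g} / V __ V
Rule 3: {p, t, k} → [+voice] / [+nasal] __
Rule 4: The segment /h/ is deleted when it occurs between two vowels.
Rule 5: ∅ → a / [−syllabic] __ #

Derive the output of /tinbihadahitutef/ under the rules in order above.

timbiadaidudefa

Rule 1 (nasal place assimilation): /n/ precedes the labial consonant /b/, so it assimilates in place to [m]. /tinbihadahitutef/ → timbihadahitutef.
Rule 2 (intervocalic voicing): /t/ is a voiceless stop between vowels /i/ and /u/, so it voices to [d]. /t/ is a voiceless stop between vowels /u/ and /e/, so it voices to [d]. /timbihadahitutef/ → timbihadahidudef.
Rule 3 (post-nasal voicing): no segment meets the environment; /timbihadahidudef/ is unchanged.
Rule 4 (intervocalic h-deletion): /h/ occurs between vowels /i/ and /a/, so it deletes. /h/ occurs between vowels /a/ and /i/, so it deletes. /timbihadahidudef/ → timbiadaidudef.
Rule 5 (final a-epenthesis): the form ends in the consonant /f/, so [a] is inserted word-finally. /timbiadaidudef/ → timbiadaidudefa.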